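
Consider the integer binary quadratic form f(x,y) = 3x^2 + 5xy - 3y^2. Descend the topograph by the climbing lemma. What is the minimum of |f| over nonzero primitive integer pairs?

river: ρ → (-3,7,1)
river: ρ → (1,7,-3)
river: ρ → (-3,5,3)
river: ρ → (3,7,-1)
river: ρ → (-1,7,3)
river: ρ → (3,5,-3)
closes: descent 0, river 6
min |a| on river = 1

1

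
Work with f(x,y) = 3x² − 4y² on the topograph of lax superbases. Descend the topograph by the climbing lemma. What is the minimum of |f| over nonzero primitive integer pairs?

descent: ρ → (-4,0,3)
descent: ρ → (3,6,-1)  [lands on river]
river: ρ → (-1,6,3)
closes: descent 2, river 2
min |a| on river = 1

1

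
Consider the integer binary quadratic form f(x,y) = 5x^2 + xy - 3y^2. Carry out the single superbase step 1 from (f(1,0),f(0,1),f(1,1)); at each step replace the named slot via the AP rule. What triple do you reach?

start (5,-3,3) = (f(1,0),f(0,1),f(1,1))
replace slot 1: 2·((-3)+3) − 5 = -5 → (-5,-3,3)

-5,-3,3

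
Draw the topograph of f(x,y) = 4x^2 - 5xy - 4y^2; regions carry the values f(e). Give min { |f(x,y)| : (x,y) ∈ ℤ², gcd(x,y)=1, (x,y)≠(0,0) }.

descent: ρ → (-4,5,4)  [lands on river]
river: ρ → (4,3,-5)
river: ρ → (-5,7,2)
river: ρ → (2,9,-1)
river: ρ → (-1,9,2)
river: ρ → (2,7,-5)
river: ρ → (-5,3,4)
river: ρ → (4,5,-4)
river: ρ → (-4,3,5)
river: ρ → (5,7,-2)
river: ρ → (-2,9,1)
river: ρ → (1,9,-2)
river: ρ → (-2,7,5)
river: ρ → (5,3,-4)
closes: descent 1, river 14
min |a| on river = 1

1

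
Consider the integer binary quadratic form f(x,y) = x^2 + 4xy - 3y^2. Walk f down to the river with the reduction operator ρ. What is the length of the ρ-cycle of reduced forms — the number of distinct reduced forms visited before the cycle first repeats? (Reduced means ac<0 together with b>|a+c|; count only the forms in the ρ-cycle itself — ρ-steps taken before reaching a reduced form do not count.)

D = 28, ⌊√D⌋ = 5
river: ρ → (-3,2,2)
river: ρ → (2,2,-3)
river: ρ → (-3,4,1)
river: ρ → (1,4,-3)
ρ-cycle length = 4 (tail of 0 descent steps not counted)

4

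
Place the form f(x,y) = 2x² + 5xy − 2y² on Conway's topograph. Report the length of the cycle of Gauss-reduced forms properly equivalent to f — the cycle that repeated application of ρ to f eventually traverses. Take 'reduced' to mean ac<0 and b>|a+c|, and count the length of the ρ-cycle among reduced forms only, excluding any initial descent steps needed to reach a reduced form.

D = 41, ⌊√D⌋ = 6
river: ρ → (-2,3,4)
river: ρ → (4,5,-1)
river: ρ → (-1,5,4)
river: ρ → (4,3,-2)
river: ρ → (-2,5,2)
river: ρ → (2,3,-4)
river: ρ → (-4,5,1)
river: ρ → (1,5,-4)
river: ρ → (-4,3,2)
river: ρ → (2,5,-2)
ρ-cycle length = 10 (tail of 0 descent steps not counted)

10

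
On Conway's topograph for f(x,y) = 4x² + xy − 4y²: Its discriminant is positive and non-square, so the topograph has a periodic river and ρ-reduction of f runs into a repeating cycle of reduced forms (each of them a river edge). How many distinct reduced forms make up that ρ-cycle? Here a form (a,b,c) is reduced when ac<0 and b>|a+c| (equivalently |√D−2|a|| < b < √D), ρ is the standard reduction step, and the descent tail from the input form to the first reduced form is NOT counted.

D = 65, ⌊√D⌋ = 8
river: ρ → (-4,7,1)
river: ρ → (1,7,-4)
river: ρ → (-4,1,4)
river: ρ → (4,7,-1)
river: ρ → (-1,7,4)
river: ρ → (4,1,-4)
ρ-cycle length = 6 (tail of 0 descent steps not counted)

6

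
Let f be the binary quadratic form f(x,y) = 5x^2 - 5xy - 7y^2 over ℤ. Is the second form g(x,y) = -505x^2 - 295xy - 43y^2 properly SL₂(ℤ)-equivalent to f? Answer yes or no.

D₁ = 165, D₂ = 165
river cycle of f (length 4): (-7, 5, 5), (5, 5, -7), (-7, 9, 3), (3, 9, -7)
river cycle of g (length 4): (-7, 5, 5), (5, 5, -7), (-7, 9, 3), (3, 9, -7)
cycles coincide ⇒ equivalent

yes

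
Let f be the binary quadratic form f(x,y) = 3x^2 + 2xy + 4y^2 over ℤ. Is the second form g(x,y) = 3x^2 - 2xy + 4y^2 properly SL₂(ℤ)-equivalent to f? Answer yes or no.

D₁ = -44, D₂ = -44
f: reduced (well bottom): (3,2,4) with a≤c, −a<b≤a
g: reduced (well bottom): (3,-2,4) with a≤c, −a<b≤a
reduced forms (3, 2, 4) vs (3, -2, 4) ⇒ inequivalent

no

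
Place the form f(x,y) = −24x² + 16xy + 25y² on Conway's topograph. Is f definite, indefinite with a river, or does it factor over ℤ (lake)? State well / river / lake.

D = b²−4ac = 16² − 4·(-24)·25 = 2656
D > 0 non-square ⇒ indefinite ⇒ periodic river

river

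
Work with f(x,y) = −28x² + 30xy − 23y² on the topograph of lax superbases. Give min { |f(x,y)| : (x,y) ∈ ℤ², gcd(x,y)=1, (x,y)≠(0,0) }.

translate: b→26 (≡-30 mod 56), so (28,-30,23)→(28,26,21)
flip: (28,26,21)→(21,-26,28)
translate: b→16 (≡-26 mod 42), so (21,-26,28)→(21,16,23)
reduced (well bottom): (21,16,23) with a≤c, −a<b≤a
well minimum |f| = |-21| = 21 (negative-definite)

21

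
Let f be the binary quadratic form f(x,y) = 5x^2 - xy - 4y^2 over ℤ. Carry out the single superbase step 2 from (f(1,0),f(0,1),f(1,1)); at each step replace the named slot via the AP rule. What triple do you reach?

start (5,-4,0) = (f(1,0),f(0,1),f(1,1))
replace slot 2: 2·(5+0) − (-4) = 14 → (5,14,0)

5,14,0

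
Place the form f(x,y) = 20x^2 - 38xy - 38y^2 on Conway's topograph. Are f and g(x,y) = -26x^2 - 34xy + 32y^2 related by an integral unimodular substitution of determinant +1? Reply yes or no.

D₁ = 4484, D₂ = 4484
river cycle of f (length 28): (-38, 38, 20), (20, 42, -34), (-34, 26, 28), (28, 30, -32), (-32, 34, 26), (26, 18, -40), (-40, 62, 4), (4, 66, -8), (-8, 62, 20), (20, 58, -14), … (18 more)
river cycle of g (length 28): (32, 34, -26), (-26, 18, 40), (40, 62, -4), (-4, 66, 8), (8, 62, -20), (-20, 58, 14), (14, 54, -28), (-28, 58, 10), (10, 62, -16), (-16, 66, 2), … (18 more)
cycles differ ⇒ inequivalent

no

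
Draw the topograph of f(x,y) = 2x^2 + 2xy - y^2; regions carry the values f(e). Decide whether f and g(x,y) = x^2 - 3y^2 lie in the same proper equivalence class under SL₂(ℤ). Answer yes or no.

D₁ = 12, D₂ = 12
river cycle of f (length 2): (-1, 2, 2), (2, 2, -1)
river cycle of g (length 2): (1, 2, -2), (-2, 2, 1)
cycles differ ⇒ inequivalent

no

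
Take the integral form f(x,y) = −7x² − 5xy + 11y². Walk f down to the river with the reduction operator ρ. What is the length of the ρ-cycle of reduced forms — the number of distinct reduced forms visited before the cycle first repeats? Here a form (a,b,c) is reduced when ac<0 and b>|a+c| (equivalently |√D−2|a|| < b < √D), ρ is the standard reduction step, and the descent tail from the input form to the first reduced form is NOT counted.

D = 333, ⌊√D⌋ = 18
descent: ρ → (11,5,-7)  [lands on river]
river: ρ → (-7,9,9)
river: ρ → (9,9,-7)
river: ρ → (-7,5,11)
river: ρ → (11,17,-1)
river: ρ → (-1,17,11)
ρ-cycle length = 6 (tail of 1 descent step not counted)

6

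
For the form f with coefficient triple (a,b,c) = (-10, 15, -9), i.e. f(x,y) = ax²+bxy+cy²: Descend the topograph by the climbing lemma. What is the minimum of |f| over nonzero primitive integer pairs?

translate: b→5 (≡-15 mod 20), so (10,-15,9)→(10,5,4)
flip: (10,5,4)→(4,-5,10)
translate: b→3 (≡-5 mod 8), so (4,-5,10)→(4,3,9)
reduced (well bottom): (4,3,9) with a≤c, −a<b≤a
well minimum |f| = |-4| = 4 (negative-definite)

4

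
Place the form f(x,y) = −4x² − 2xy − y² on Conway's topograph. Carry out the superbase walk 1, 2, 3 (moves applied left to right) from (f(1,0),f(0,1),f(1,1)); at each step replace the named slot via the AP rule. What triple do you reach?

start (-4,-1,-7) = (f(1,0),f(0,1),f(1,1))
replace slot 1: 2·((-1)+(-7)) − (-4) = -12 → (-12,-1,-7)
replace slot 2: 2·((-12)+(-7)) − (-1) = -37 → (-12,-37,-7)
replace slot 3: 2·((-12)+(-37)) − (-7) = -91 → (-12,-37,-91)

-12,-37,-91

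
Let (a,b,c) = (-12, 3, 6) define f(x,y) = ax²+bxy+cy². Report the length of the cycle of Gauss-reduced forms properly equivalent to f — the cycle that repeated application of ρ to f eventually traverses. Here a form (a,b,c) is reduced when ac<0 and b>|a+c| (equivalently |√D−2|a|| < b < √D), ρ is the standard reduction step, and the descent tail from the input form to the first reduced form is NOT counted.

D = 297, ⌊√D⌋ = 17
descent: ρ → (6,9,-9)  [lands on river]
river: ρ → (-9,9,6)
river: ρ → (6,15,-3)
river: ρ → (-3,15,6)
ρ-cycle length = 4 (tail of 1 descent step not counted)

4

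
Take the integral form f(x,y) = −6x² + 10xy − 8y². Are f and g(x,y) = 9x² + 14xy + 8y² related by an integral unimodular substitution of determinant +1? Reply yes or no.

D₁ = -92, D₂ = -92
f is negative-definite; reduce −f:
−f: translate: b→2 (≡-10 mod 12), so (6,-10,8)→(6,2,4)
−f: flip: (6,2,4)→(4,-2,6)
−f: reduced (well bottom): (4,-2,6) with a≤c, −a<b≤a
flip sign back: reduced form of f is (-4,2,-6)
g: translate: b→-4 (≡14 mod 18), so (9,14,8)→(9,-4,3)
g: flip: (9,-4,3)→(3,4,9)
g: translate: b→-2 (≡4 mod 6), so (3,4,9)→(3,-2,8)
g: reduced (well bottom): (3,-2,8) with a≤c, −a<b≤a
reduced forms (-4, 2, -6) vs (3, -2, 8) ⇒ inequivalent

no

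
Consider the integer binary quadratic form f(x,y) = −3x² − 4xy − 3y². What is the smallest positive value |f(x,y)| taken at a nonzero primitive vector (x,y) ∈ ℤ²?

translate: b→-2 (≡4 mod 6), so (3,4,3)→(3,-2,2)
flip: (3,-2,2)→(2,2,3)
reduced (well bottom): (2,2,3) with a≤c, −a<b≤a
well minimum |f| = |-2| = 2 (negative-definite)

2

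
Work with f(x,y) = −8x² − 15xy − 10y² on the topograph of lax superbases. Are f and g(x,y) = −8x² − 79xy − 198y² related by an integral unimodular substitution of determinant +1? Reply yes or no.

D₁ = -95, D₂ = -95
f is negative-definite; reduce −f:
−f: translate: b→-1 (≡15 mod 16), so (8,15,10)→(8,-1,3)
−f: flip: (8,-1,3)→(3,1,8)
−f: reduced (well bottom): (3,1,8) with a≤c, −a<b≤a
flip sign back: reduced form of f is (-3,-1,-8)
g is negative-definite; reduce −g:
−g: translate: b→-1 (≡79 mod 16), so (8,79,198)→(8,-1,3)
−g: flip: (8,-1,3)→(3,1,8)
−g: reduced (well bottom): (3,1,8) with a≤c, −a<b≤a
flip sign back: reduced form of g is (-3,-1,-8)
reduced forms (-3, -1, -8) vs (-3, -1, -8) ⇒ equivalent

yes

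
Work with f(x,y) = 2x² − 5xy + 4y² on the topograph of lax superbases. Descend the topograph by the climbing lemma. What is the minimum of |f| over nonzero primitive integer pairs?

translate: b→-1 (≡-5 mod 4), so (2,-5,4)→(2,-1,1)
flip: (2,-1,1)→(1,1,2)
reduced (well bottom): (1,1,2) with a≤c, −a<b≤a
well minimum = a = 1

1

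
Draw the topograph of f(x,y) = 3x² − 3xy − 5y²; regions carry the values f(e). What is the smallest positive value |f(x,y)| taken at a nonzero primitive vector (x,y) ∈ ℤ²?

descent: ρ → (-5,3,3)  [lands on river]
river: ρ → (3,3,-5)
river: ρ → (-5,7,1)
river: ρ → (1,7,-5)
closes: descent 1, river 4
min |a| on river = 1

1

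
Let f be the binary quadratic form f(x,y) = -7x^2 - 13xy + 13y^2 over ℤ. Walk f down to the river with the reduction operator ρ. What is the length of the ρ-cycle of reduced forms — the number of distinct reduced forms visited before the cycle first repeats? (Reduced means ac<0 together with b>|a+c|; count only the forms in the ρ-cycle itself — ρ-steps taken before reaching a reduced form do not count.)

D = 533, ⌊√D⌋ = 23
descent: ρ → (13,13,-7)  [lands on river]
river: ρ → (-7,15,11)
river: ρ → (11,7,-11)
river: ρ → (-11,15,7)
river: ρ → (7,13,-13)
river: ρ → (-13,13,7)
river: ρ → (7,15,-11)
river: ρ → (-11,7,11)
river: ρ → (11,15,-7)
river: ρ → (-7,13,13)
ρ-cycle length = 10 (tail of 1 descent step not counted)

10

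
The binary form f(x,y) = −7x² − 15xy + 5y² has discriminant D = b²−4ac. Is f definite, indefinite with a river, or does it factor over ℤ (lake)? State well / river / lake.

D = b²−4ac = (-15)² − 4·(-7)·5 = 365
D > 0 non-square ⇒ indefinite ⇒ periodic river

river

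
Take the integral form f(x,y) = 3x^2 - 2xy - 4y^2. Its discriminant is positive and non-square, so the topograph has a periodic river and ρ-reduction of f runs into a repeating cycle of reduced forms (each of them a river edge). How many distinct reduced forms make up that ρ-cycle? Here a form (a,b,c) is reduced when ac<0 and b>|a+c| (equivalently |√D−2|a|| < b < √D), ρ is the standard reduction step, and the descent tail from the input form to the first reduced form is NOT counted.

D = 52, ⌊√D⌋ = 7
descent: ρ → (-4,2,3)  [lands on river]
river: ρ → (3,4,-3)
river: ρ → (-3,2,4)
river: ρ → (4,6,-1)
river: ρ → (-1,6,4)
river: ρ → (4,2,-3)
river: ρ → (-3,4,3)
river: ρ → (3,2,-4)
river: ρ → (-4,6,1)
river: ρ → (1,6,-4)
ρ-cycle length = 10 (tail of 1 descent step not counted)

10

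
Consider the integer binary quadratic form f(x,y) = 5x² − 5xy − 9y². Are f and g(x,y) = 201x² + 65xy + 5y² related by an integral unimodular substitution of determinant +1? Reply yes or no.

D₁ = 205, D₂ = 205
river cycle of f (length 4): (-9, 5, 5), (5, 5, -9), (-9, 13, 1), (1, 13, -9)
river cycle of g (length 4): (5, 5, -9), (-9, 13, 1), (1, 13, -9), (-9, 5, 5)
cycles coincide ⇒ equivalent

yes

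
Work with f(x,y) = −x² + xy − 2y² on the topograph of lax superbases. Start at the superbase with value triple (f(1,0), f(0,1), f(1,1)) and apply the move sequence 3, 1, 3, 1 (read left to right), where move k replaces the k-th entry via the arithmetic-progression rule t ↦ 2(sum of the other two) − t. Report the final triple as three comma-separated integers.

start (-1,-2,-2) = (f(1,0),f(0,1),f(1,1))
replace slot 3: 2·((-1)+(-2)) − (-2) = -4 → (-1,-2,-4)
replace slot 1: 2·((-2)+(-4)) − (-1) = -11 → (-11,-2,-4)
replace slot 3: 2·((-11)+(-2)) − (-4) = -22 → (-11,-2,-22)
replace slot 1: 2·((-2)+(-22)) − (-11) = -37 → (-37,-2,-22)

-37,-2,-22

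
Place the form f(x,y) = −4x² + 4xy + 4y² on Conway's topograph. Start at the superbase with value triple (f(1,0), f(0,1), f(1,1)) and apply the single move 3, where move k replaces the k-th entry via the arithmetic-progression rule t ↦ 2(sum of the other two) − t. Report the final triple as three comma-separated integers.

start (-4,4,4) = (f(1,0),f(0,1),f(1,1))
replace slot 3: 2·((-4)+4) − 4 = -4 → (-4,4,-4)

-4,4,-4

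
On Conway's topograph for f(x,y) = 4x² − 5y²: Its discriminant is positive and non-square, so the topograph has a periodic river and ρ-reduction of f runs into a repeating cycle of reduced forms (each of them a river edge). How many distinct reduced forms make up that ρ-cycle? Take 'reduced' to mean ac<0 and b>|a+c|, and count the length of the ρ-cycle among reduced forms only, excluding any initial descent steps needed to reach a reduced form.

D = 80, ⌊√D⌋ = 8
descent: ρ → (-5,0,4)
descent: ρ → (4,8,-1)  [lands on river]
river: ρ → (-1,8,4)
ρ-cycle length = 2 (tail of 2 descent steps not counted)

2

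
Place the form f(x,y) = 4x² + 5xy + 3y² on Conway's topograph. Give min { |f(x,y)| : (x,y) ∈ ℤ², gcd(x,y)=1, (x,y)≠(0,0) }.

translate: b→-3 (≡5 mod 8), so (4,5,3)→(4,-3,2)
flip: (4,-3,2)→(2,3,4)
translate: b→-1 (≡3 mod 4), so (2,3,4)→(2,-1,3)
reduced (well bottom): (2,-1,3) with a≤c, −a<b≤a
well minimum = a = 2

2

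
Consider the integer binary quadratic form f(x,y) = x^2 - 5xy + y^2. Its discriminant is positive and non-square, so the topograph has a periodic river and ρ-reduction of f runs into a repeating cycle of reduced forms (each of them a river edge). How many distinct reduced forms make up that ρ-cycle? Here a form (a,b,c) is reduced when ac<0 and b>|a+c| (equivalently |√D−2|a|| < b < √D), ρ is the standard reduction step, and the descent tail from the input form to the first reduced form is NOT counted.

D = 21, ⌊√D⌋ = 4
descent: ρ → (1,3,-3)  [lands on river]
river: ρ → (-3,3,1)
ρ-cycle length = 2 (tail of 1 descent step not counted)

2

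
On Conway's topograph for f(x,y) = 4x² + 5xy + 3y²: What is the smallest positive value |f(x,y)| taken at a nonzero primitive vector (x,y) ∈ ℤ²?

translate: b→-3 (≡5 mod 8), so (4,5,3)→(4,-3,2)
flip: (4,-3,2)→(2,3,4)
translate: b→-1 (≡3 mod 4), so (2,3,4)→(2,-1,3)
reduced (well bottom): (2,-1,3) with a≤c, −a<b≤a
well minimum = a = 2

2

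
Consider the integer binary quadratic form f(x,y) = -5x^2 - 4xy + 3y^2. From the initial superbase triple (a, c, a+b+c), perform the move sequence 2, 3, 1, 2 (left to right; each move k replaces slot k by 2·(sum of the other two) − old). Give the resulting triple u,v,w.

start (-5,3,-6) = (f(1,0),f(0,1),f(1,1))
replace slot 2: 2·((-5)+(-6)) − 3 = -25 → (-5,-25,-6)
replace slot 3: 2·((-5)+(-25)) − (-6) = -54 → (-5,-25,-54)
replace slot 1: 2·((-25)+(-54)) − (-5) = -153 → (-153,-25,-54)
replace slot 2: 2·((-153)+(-54)) − (-25) = -389 → (-153,-389,-54)

-153,-389,-54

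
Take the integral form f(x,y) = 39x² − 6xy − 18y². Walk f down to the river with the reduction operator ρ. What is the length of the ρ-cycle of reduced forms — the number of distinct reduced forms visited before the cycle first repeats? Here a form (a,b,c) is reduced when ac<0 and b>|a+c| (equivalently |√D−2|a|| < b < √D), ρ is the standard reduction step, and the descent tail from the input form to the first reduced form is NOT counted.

D = 2844, ⌊√D⌋ = 53
descent: ρ → (-18,42,15)  [lands on river]
river: ρ → (15,48,-9)
river: ρ → (-9,42,30)
river: ρ → (30,18,-21)
river: ρ → (-21,24,27)
river: ρ → (27,30,-18)
ρ-cycle length = 6 (tail of 1 descent step not counted)

6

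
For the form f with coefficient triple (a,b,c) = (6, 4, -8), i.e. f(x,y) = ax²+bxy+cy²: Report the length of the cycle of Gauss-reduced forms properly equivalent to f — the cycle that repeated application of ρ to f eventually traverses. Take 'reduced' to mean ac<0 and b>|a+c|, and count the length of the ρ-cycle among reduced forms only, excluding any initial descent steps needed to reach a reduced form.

D = 208, ⌊√D⌋ = 14
river: ρ → (-8,12,2)
river: ρ → (2,12,-8)
river: ρ → (-8,4,6)
river: ρ → (6,8,-6)
river: ρ → (-6,4,8)
river: ρ → (8,12,-2)
river: ρ → (-2,12,8)
river: ρ → (8,4,-6)
river: ρ → (-6,8,6)
river: ρ → (6,4,-8)
ρ-cycle length = 10 (tail of 0 descent steps not counted)

10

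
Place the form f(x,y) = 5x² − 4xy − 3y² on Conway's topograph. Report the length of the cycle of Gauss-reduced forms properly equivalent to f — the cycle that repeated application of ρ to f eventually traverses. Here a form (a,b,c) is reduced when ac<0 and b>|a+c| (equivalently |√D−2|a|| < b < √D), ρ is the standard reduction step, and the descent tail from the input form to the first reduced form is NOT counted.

D = 76, ⌊√D⌋ = 8
descent: ρ → (-3,4,5)  [lands on river]
river: ρ → (5,6,-2)
river: ρ → (-2,6,5)
river: ρ → (5,4,-3)
river: ρ → (-3,8,1)
river: ρ → (1,8,-3)
ρ-cycle length = 6 (tail of 1 descent step not counted)

6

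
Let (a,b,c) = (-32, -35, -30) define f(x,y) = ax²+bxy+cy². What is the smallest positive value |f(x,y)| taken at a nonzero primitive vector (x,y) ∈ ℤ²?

translate: b→-29 (≡35 mod 64), so (32,35,30)→(32,-29,27)
flip: (32,-29,27)→(27,29,32)
translate: b→-25 (≡29 mod 54), so (27,29,32)→(27,-25,30)
reduced (well bottom): (27,-25,30) with a≤c, −a<b≤a
well minimum |f| = |-27| = 27 (negative-definite)

27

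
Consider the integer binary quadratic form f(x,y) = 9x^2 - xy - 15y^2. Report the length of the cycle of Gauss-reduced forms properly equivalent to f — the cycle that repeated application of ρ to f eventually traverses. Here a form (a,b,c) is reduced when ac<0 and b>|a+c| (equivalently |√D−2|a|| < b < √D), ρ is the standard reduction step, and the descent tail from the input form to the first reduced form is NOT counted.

D = 541, ⌊√D⌋ = 23
descent: ρ → (-15,1,9)
descent: ρ → (9,17,-7)  [lands on river]
river: ρ → (-7,11,15)
river: ρ → (15,19,-3)
river: ρ → (-3,23,1)
river: ρ → (1,23,-3)
river: ρ → (-3,19,15)
river: ρ → (15,11,-7)
river: ρ → (-7,17,9)
river: ρ → (9,19,-5)
river: ρ → (-5,21,5)
river: ρ → (5,19,-9)
river: ρ → (-9,17,7)
river: ρ → (7,11,-15)
river: ρ → (-15,19,3)
river: ρ → (3,23,-1)
river: ρ → (-1,23,3)
river: ρ → (3,19,-15)
river: ρ → (-15,11,7)
river: ρ → (7,17,-9)
river: ρ → (-9,19,5)
river: ρ → (5,21,-5)
river: ρ → (-5,19,9)
ρ-cycle length = 22 (tail of 2 descent steps not counted)

22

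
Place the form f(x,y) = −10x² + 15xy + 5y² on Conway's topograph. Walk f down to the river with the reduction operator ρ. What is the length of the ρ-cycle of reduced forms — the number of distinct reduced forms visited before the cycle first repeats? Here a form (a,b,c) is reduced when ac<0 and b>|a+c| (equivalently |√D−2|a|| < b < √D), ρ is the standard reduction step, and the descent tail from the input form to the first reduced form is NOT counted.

D = 425, ⌊√D⌋ = 20
river: ρ → (5,15,-10)
river: ρ → (-10,5,10)
river: ρ → (10,15,-5)
river: ρ → (-5,15,10)
river: ρ → (10,5,-10)
river: ρ → (-10,15,5)
ρ-cycle length = 6 (tail of 0 descent steps not counted)

6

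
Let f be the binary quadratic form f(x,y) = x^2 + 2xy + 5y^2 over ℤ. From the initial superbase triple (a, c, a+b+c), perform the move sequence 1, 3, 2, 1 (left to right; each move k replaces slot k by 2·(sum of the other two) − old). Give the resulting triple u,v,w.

start (1,5,8) = (f(1,0),f(0,1),f(1,1))
replace slot 1: 2·(5+8) − 1 = 25 → (25,5,8)
replace slot 3: 2·(25+5) − 8 = 52 → (25,5,52)
replace slot 2: 2·(25+52) − 5 = 149 → (25,149,52)
replace slot 1: 2·(149+52) − 25 = 377 → (377,149,52)

377,149,52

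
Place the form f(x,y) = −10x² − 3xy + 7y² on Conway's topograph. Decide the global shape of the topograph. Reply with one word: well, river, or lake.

D = b²−4ac = (-3)² − 4·(-10)·7 = 289
D = 17² is a perfect square ⇒ form factors over ℤ ⇒ lakes

lake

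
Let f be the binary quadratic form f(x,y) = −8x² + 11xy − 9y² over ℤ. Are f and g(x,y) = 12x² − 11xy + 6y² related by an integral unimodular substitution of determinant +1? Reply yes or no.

D₁ = -167, D₂ = -167
f is negative-definite; reduce −f:
−f: translate: b→5 (≡-11 mod 16), so (8,-11,9)→(8,5,6)
−f: flip: (8,5,6)→(6,-5,8)
−f: reduced (well bottom): (6,-5,8) with a≤c, −a<b≤a
flip sign back: reduced form of f is (-6,5,-8)
g: flip: (12,-11,6)→(6,11,12)
g: translate: b→-1 (≡11 mod 12), so (6,11,12)→(6,-1,7)
g: reduced (well bottom): (6,-1,7) with a≤c, −a<b≤a
reduced forms (-6, 5, -8) vs (6, -1, 7) ⇒ inequivalent

no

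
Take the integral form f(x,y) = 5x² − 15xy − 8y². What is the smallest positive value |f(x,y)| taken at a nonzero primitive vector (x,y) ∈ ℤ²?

descent: ρ → (-8,15,5)  [lands on river]
river: ρ → (5,15,-8)
river: ρ → (-8,17,3)
river: ρ → (3,19,-2)
river: ρ → (-2,17,12)
river: ρ → (12,7,-7)
river: ρ → (-7,7,12)
river: ρ → (12,17,-2)
river: ρ → (-2,19,3)
river: ρ → (3,17,-8)
closes: descent 1, river 10
min |a| on river = 2

2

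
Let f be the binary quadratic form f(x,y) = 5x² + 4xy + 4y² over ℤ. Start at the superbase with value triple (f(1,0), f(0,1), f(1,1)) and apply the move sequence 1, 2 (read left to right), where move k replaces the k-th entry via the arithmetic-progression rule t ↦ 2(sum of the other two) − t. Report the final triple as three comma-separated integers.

start (5,4,13) = (f(1,0),f(0,1),f(1,1))
replace slot 1: 2·(4+13) − 5 = 29 → (29,4,13)
replace slot 2: 2·(29+13) − 4 = 80 → (29,80,13)

29,80,13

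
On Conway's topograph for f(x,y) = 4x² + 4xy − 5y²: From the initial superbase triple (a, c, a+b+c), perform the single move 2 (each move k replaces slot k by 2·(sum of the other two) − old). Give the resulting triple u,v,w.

start (4,-5,3) = (f(1,0),f(0,1),f(1,1))
replace slot 2: 2·(4+3) − (-5) = 19 → (4,19,3)

4,19,3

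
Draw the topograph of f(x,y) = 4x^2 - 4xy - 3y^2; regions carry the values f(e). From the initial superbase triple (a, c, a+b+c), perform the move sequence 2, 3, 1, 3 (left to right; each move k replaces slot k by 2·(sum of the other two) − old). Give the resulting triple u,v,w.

start (4,-3,-3) = (f(1,0),f(0,1),f(1,1))
replace slot 2: 2·(4+(-3)) − (-3) = 5 → (4,5,-3)
replace slot 3: 2·(4+5) − (-3) = 21 → (4,5,21)
replace slot 1: 2·(5+21) − 4 = 48 → (48,5,21)
replace slot 3: 2·(48+5) − 21 = 85 → (48,5,85)

48,5,85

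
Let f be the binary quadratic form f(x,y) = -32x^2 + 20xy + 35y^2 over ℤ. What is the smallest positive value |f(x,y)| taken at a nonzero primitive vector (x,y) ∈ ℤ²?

river: ρ → (35,50,-17)
river: ρ → (-17,52,32)
river: ρ → (32,12,-37)
river: ρ → (-37,62,7)
river: ρ → (7,64,-28)
river: ρ → (-28,48,23)
river: ρ → (23,44,-32)
river: ρ → (-32,20,35)
closes: descent 0, river 8
min |a| on river = 7

7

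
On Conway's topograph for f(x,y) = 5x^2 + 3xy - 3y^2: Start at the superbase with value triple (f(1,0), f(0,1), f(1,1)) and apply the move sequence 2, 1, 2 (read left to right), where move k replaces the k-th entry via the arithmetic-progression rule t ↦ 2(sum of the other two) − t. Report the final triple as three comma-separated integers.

start (5,-3,5) = (f(1,0),f(0,1),f(1,1))
replace slot 2: 2·(5+5) − (-3) = 23 → (5,23,5)
replace slot 1: 2·(23+5) − 5 = 51 → (51,23,5)
replace slot 2: 2·(51+5) − 23 = 89 → (51,89,5)

51,89,5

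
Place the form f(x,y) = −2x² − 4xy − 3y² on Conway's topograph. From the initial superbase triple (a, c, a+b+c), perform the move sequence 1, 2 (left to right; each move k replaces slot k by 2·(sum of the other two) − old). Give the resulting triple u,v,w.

start (-2,-3,-9) = (f(1,0),f(0,1),f(1,1))
replace slot 1: 2·((-3)+(-9)) − (-2) = -22 → (-22,-3,-9)
replace slot 2: 2·((-22)+(-9)) − (-3) = -59 → (-22,-59,-9)

-22,-59,-9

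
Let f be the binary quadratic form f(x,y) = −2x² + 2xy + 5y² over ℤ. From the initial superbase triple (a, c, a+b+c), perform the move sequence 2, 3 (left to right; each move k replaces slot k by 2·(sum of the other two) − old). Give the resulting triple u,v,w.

start (-2,5,5) = (f(1,0),f(0,1),f(1,1))
replace slot 2: 2·((-2)+5) − 5 = 1 → (-2,1,5)
replace slot 3: 2·((-2)+1) − 5 = -7 → (-2,1,-7)

-2,1,-7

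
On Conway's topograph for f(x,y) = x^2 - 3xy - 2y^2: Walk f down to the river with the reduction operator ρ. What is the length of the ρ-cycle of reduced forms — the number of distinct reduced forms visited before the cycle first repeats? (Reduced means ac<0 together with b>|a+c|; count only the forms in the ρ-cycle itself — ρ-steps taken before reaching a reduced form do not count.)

D = 17, ⌊√D⌋ = 4
descent: ρ → (-2,3,1)  [lands on river]
river: ρ → (1,3,-2)
river: ρ → (-2,1,2)
river: ρ → (2,3,-1)
river: ρ → (-1,3,2)
river: ρ → (2,1,-2)
ρ-cycle length = 6 (tail of 1 descent step not counted)

6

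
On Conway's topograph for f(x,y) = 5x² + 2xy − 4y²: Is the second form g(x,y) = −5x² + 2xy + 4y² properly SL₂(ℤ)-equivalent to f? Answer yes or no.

D₁ = 84, D₂ = 84
river cycle of f (length 6): (-4, 6, 3), (3, 6, -4), (-4, 2, 5), (5, 8, -1), (-1, 8, 5), (5, 2, -4)
river cycle of g (length 6): (4, 6, -3), (-3, 6, 4), (4, 2, -5), (-5, 8, 1), (1, 8, -5), (-5, 2, 4)
cycles differ ⇒ inequivalent

no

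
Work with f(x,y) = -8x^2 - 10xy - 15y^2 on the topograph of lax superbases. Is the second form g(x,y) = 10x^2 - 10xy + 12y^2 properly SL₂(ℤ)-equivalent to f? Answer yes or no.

D₁ = -380, D₂ = -380
f is negative-definite; reduce −f:
−f: translate: b→-6 (≡10 mod 16), so (8,10,15)→(8,-6,13)
−f: reduced (well bottom): (8,-6,13) with a≤c, −a<b≤a
flip sign back: reduced form of f is (-8,6,-13)
g: translate: b→10 (≡-10 mod 20), so (10,-10,12)→(10,10,12)
g: reduced (well bottom): (10,10,12) with a≤c, −a<b≤a
reduced forms (-8, 6, -13) vs (10, 10, 12) ⇒ inequivalent

no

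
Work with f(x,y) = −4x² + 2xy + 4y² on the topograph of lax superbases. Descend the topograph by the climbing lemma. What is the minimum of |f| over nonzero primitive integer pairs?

river: ρ → (4,6,-2)
river: ρ → (-2,6,4)
river: ρ → (4,2,-4)
river: ρ → (-4,6,2)
river: ρ → (2,6,-4)
river: ρ → (-4,2,4)
closes: descent 0, river 6
min |a| on river = 2

2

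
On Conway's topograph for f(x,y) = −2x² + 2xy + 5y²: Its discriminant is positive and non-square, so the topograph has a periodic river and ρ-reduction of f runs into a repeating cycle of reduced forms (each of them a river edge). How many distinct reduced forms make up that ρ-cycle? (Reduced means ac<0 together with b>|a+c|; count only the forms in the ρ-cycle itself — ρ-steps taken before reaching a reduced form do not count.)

D = 44, ⌊√D⌋ = 6
descent: ρ → (5,-2,-2)
descent: ρ → (-2,6,1)  [lands on river]
river: ρ → (1,6,-2)
ρ-cycle length = 2 (tail of 2 descent steps not counted)

2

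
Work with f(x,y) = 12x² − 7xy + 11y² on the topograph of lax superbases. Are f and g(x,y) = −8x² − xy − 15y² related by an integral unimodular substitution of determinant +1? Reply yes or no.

D₁ = -479, D₂ = -479
f: flip: (12,-7,11)→(11,7,12)
f: reduced (well bottom): (11,7,12) with a≤c, −a<b≤a
g is negative-definite; reduce −g:
−g: reduced (well bottom): (8,1,15) with a≤c, −a<b≤a
flip sign back: reduced form of g is (-8,-1,-15)
reduced forms (11, 7, 12) vs (-8, -1, -15) ⇒ inequivalent

no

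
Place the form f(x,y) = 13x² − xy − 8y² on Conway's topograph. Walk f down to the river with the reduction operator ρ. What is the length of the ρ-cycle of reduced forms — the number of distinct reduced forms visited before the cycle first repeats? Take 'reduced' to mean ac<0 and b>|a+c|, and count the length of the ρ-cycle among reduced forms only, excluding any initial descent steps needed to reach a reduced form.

D = 417, ⌊√D⌋ = 20
descent: ρ → (-8,17,4)  [lands on river]
river: ρ → (4,15,-12)
river: ρ → (-12,9,7)
river: ρ → (7,19,-2)
river: ρ → (-2,17,16)
river: ρ → (16,15,-3)
river: ρ → (-3,15,16)
river: ρ → (16,17,-2)
river: ρ → (-2,19,7)
river: ρ → (7,9,-12)
river: ρ → (-12,15,4)
river: ρ → (4,17,-8)
river: ρ → (-8,15,6)
river: ρ → (6,9,-14)
river: ρ → (-14,19,1)
river: ρ → (1,19,-14)
river: ρ → (-14,9,6)
river: ρ → (6,15,-8)
ρ-cycle length = 18 (tail of 1 descent step not counted)

18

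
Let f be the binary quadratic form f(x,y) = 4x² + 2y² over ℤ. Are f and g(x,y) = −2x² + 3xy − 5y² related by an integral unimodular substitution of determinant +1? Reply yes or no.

D₁ = -32, D₂ = -31
discriminants differ ⇒ not SL₂(ℤ)-equivalent

no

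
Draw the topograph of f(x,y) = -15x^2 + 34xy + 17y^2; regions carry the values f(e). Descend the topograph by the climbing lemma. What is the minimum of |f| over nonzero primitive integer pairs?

river: ρ → (17,34,-15)
river: ρ → (-15,26,25)
river: ρ → (25,24,-16)
river: ρ → (-16,40,9)
river: ρ → (9,32,-32)
river: ρ → (-32,32,9)
river: ρ → (9,40,-16)
river: ρ → (-16,24,25)
river: ρ → (25,26,-15)
river: ρ → (-15,34,17)
closes: descent 0, river 10
min |a| on river = 9

9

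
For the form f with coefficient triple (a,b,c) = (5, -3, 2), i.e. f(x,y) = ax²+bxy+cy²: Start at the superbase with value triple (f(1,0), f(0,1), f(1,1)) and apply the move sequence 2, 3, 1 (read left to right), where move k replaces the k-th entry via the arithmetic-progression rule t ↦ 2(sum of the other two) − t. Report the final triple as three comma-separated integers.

start (5,2,4) = (f(1,0),f(0,1),f(1,1))
replace slot 2: 2·(5+4) − 2 = 16 → (5,16,4)
replace slot 3: 2·(5+16) − 4 = 38 → (5,16,38)
replace slot 1: 2·(16+38) − 5 = 103 → (103,16,38)

103,16,38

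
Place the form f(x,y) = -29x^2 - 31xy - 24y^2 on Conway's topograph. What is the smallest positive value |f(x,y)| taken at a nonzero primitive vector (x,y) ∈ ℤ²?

translate: b→-27 (≡31 mod 58), so (29,31,24)→(29,-27,22)
flip: (29,-27,22)→(22,27,29)
translate: b→-17 (≡27 mod 44), so (22,27,29)→(22,-17,24)
reduced (well bottom): (22,-17,24) with a≤c, −a<b≤a
well minimum |f| = |-22| = 22 (negative-definite)

22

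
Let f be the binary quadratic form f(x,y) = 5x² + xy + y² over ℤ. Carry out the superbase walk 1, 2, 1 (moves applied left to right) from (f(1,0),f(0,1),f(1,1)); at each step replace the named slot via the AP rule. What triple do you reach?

start (5,1,7) = (f(1,0),f(0,1),f(1,1))
replace slot 1: 2·(1+7) − 5 = 11 → (11,1,7)
replace slot 2: 2·(11+7) − 1 = 35 → (11,35,7)
replace slot 1: 2·(35+7) − 11 = 73 → (73,35,7)

73,35,7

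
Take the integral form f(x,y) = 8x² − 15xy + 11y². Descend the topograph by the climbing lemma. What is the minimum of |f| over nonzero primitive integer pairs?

translate: b→1 (≡-15 mod 16), so (8,-15,11)→(8,1,4)
flip: (8,1,4)→(4,-1,8)
reduced (well bottom): (4,-1,8) with a≤c, −a<b≤a
well minimum = a = 4

4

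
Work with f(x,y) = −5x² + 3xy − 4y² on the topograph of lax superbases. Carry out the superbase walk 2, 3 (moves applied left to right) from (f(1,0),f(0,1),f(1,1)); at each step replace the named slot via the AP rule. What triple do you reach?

start (-5,-4,-6) = (f(1,0),f(0,1),f(1,1))
replace slot 2: 2·((-5)+(-6)) − (-4) = -18 → (-5,-18,-6)
replace slot 3: 2·((-5)+(-18)) − (-6) = -40 → (-5,-18,-40)

-5,-18,-40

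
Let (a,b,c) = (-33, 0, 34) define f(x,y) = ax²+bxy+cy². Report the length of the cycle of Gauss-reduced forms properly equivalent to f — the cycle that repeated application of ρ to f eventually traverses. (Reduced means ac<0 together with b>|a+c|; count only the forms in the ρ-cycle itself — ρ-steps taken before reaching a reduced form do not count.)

D = 4488, ⌊√D⌋ = 66
descent: ρ → (34,0,-33)
descent: ρ → (-33,66,1)  [lands on river]
river: ρ → (1,66,-33)
ρ-cycle length = 2 (tail of 2 descent steps not counted)

2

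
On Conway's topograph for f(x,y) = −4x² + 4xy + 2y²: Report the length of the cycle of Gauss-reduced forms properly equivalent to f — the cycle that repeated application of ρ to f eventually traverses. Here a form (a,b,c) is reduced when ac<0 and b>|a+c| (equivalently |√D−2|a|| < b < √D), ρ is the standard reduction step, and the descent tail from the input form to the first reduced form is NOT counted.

D = 48, ⌊√D⌋ = 6
river: ρ → (2,4,-4)
river: ρ → (-4,4,2)
ρ-cycle length = 2 (tail of 0 descent steps not counted)

2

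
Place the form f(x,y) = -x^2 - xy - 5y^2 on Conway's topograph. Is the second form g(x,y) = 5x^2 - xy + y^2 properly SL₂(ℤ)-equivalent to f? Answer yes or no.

D₁ = -19, D₂ = -19
f is negative-definite; reduce −f:
−f: reduced (well bottom): (1,1,5) with a≤c, −a<b≤a
flip sign back: reduced form of f is (-1,-1,-5)
g: flip: (5,-1,1)→(1,1,5)
g: reduced (well bottom): (1,1,5) with a≤c, −a<b≤a
reduced forms (-1, -1, -5) vs (1, 1, 5) ⇒ inequivalent

no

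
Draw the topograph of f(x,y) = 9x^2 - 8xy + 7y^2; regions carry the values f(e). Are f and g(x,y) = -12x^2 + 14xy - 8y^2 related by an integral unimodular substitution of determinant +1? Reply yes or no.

D₁ = -188, D₂ = -188
f: flip: (9,-8,7)→(7,8,9)
f: translate: b→-6 (≡8 mod 14), so (7,8,9)→(7,-6,8)
f: reduced (well bottom): (7,-6,8) with a≤c, −a<b≤a
g is negative-definite; reduce −g:
−g: translate: b→10 (≡-14 mod 24), so (12,-14,8)→(12,10,6)
−g: flip: (12,10,6)→(6,-10,12)
−g: translate: b→2 (≡-10 mod 12), so (6,-10,12)→(6,2,8)
−g: reduced (well bottom): (6,2,8) with a≤c, −a<b≤a
flip sign back: reduced form of g is (-6,-2,-8)
reduced forms (7, -6, 8) vs (-6, -2, -8) ⇒ inequivalent

no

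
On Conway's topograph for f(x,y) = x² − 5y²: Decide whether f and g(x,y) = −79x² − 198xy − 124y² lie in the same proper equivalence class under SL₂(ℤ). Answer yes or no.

D₁ = 20, D₂ = 20
river cycle of f (length 2): (1, 4, -1), (-1, 4, 1)
river cycle of g (length 2): (1, 4, -1), (-1, 4, 1)
cycles coincide ⇒ equivalent

yes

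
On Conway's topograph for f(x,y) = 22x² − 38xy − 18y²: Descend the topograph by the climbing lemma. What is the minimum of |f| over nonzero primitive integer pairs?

descent: ρ → (-18,38,22)  [lands on river]
river: ρ → (22,50,-6)
river: ρ → (-6,46,38)
river: ρ → (38,30,-14)
river: ρ → (-14,54,2)
river: ρ → (2,54,-14)
river: ρ → (-14,30,38)
river: ρ → (38,46,-6)
river: ρ → (-6,50,22)
river: ρ → (22,38,-18)
river: ρ → (-18,34,26)
river: ρ → (26,18,-26)
river: ρ → (-26,34,18)
river: ρ → (18,38,-22)
river: ρ → (-22,50,6)
river: ρ → (6,46,-38)
river: ρ → (-38,30,14)
river: ρ → (14,54,-2)
river: ρ → (-2,54,14)
river: ρ → (14,30,-38)
river: ρ → (-38,46,6)
river: ρ → (6,50,-22)
river: ρ → (-22,38,18)
river: ρ → (18,34,-26)
river: ρ → (-26,18,26)
river: ρ → (26,34,-18)
closes: descent 1, river 26
min |a| on river = 2

2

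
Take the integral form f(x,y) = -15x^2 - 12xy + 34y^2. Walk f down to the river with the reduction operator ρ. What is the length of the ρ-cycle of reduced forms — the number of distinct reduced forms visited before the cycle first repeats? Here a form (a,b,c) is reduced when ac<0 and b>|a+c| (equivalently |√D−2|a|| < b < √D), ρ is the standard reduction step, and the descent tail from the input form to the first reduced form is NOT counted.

D = 2184, ⌊√D⌋ = 46
descent: ρ → (34,12,-15)
descent: ρ → (-15,18,31)  [lands on river]
river: ρ → (31,44,-2)
river: ρ → (-2,44,31)
river: ρ → (31,18,-15)
river: ρ → (-15,42,7)
river: ρ → (7,42,-15)
ρ-cycle length = 6 (tail of 2 descent steps not counted)

6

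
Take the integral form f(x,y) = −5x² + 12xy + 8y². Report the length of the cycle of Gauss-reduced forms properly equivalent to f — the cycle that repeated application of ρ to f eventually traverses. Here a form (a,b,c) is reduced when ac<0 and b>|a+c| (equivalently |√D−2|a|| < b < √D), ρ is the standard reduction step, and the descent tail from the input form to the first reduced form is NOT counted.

D = 304, ⌊√D⌋ = 17
river: ρ → (8,4,-9)
river: ρ → (-9,14,3)
river: ρ → (3,16,-4)
river: ρ → (-4,16,3)
river: ρ → (3,14,-9)
river: ρ → (-9,4,8)
river: ρ → (8,12,-5)
river: ρ → (-5,8,12)
river: ρ → (12,16,-1)
river: ρ → (-1,16,12)
river: ρ → (12,8,-5)
river: ρ → (-5,12,8)
ρ-cycle length = 12 (tail of 0 descent steps not counted)

12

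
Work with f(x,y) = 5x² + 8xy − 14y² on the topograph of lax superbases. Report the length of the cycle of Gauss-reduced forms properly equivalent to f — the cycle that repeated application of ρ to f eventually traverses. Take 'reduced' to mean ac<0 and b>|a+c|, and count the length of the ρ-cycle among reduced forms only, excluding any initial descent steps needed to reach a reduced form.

D = 344, ⌊√D⌋ = 18
descent: ρ → (-14,-8,5)
descent: ρ → (5,18,-1)  [lands on river]
river: ρ → (-1,18,5)
river: ρ → (5,12,-10)
river: ρ → (-10,8,7)
river: ρ → (7,6,-11)
river: ρ → (-11,16,2)
river: ρ → (2,16,-11)
river: ρ → (-11,6,7)
river: ρ → (7,8,-10)
river: ρ → (-10,12,5)
ρ-cycle length = 10 (tail of 2 descent steps not counted)

10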